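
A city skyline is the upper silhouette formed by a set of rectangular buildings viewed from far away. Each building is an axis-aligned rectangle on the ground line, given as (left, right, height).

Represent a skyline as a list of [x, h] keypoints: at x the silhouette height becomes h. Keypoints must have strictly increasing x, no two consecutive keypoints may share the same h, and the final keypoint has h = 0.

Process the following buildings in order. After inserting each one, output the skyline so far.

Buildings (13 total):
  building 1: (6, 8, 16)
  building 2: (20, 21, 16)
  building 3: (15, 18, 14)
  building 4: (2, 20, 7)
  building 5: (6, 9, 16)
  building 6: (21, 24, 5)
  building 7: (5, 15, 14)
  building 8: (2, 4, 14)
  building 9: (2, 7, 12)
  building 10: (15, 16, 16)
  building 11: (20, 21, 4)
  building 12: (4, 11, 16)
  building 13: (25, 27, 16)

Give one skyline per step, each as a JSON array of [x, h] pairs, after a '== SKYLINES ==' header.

== SKYLINES ==
[[6,16],[8,0]]
[[6,16],[8,0],[20,16],[21,0]]
[[6,16],[8,0],[15,14],[18,0],[20,16],[21,0]]
[[2,7],[6,16],[8,7],[15,14],[18,7],[20,16],[21,0]]
[[2,7],[6,16],[9,7],[15,14],[18,7],[20,16],[21,0]]
[[2,7],[6,16],[9,7],[15,14],[18,7],[20,16],[21,5],[24,0]]
[[2,7],[5,14],[6,16],[9,14],[18,7],[20,16],[21,5],[24,0]]
[[2,14],[4,7],[5,14],[6,16],[9,14],[18,7],[20,16],[21,5],[24,0]]
[[2,14],[4,12],[5,14],[6,16],[9,14],[18,7],[20,16],[21,5],[24,0]]
[[2,14],[4,12],[5,14],[6,16],[9,14],[15,16],[16,14],[18,7],[20,16],[21,5],[24,0]]
[[2,14],[4,12],[5,14],[6,16],[9,14],[15,16],[16,14],[18,7],[20,16],[21,5],[24,0]]
[[2,14],[4,16],[11,14],[15,16],[16,14],[18,7],[20,16],[21,5],[24,0]]
[[2,14],[4,16],[11,14],[15,16],[16,14],[18,7],[20,16],[21,5],[24,0],[25,16],[27,0]]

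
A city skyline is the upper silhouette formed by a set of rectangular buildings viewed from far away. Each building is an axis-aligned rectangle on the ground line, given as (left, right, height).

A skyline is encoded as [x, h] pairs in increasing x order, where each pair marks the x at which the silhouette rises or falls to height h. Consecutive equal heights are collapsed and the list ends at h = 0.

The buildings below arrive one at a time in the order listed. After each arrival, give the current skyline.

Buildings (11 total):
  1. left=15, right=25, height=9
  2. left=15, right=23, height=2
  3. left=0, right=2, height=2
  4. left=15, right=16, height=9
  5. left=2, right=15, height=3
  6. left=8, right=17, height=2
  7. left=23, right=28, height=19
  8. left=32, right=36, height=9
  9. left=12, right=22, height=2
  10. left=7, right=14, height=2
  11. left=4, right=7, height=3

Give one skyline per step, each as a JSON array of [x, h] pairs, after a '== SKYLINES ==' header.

== SKYLINES ==
[[15,9],[25,0]]
[[15,9],[25,0]]
[[0,2],[2,0],[15,9],[25,0]]
[[0,2],[2,0],[15,9],[25,0]]
[[0,2],[2,3],[15,9],[25,0]]
[[0,2],[2,3],[15,9],[25,0]]
[[0,2],[2,3],[15,9],[23,19],[28,0]]
[[0,2],[2,3],[15,9],[23,19],[28,0],[32,9],[36,0]]
[[0,2],[2,3],[15,9],[23,19],[28,0],[32,9],[36,0]]
[[0,2],[2,3],[15,9],[23,19],[28,0],[32,9],[36,0]]
[[0,2],[2,3],[15,9],[23,19],[28,0],[32,9],[36,0]]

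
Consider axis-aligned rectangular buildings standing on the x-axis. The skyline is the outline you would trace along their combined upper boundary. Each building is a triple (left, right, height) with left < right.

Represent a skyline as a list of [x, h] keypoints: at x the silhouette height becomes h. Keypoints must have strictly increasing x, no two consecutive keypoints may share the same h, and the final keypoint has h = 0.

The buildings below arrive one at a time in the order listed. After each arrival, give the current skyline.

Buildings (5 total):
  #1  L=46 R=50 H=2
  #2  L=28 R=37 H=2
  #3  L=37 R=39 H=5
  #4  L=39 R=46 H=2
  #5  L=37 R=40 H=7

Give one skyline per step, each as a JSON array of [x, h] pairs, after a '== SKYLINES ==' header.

== SKYLINES ==
[[46,2],[50,0]]
[[28,2],[37,0],[46,2],[50,0]]
[[28,2],[37,5],[39,0],[46,2],[50,0]]
[[28,2],[37,5],[39,2],[50,0]]
[[28,2],[37,7],[40,2],[50,0]]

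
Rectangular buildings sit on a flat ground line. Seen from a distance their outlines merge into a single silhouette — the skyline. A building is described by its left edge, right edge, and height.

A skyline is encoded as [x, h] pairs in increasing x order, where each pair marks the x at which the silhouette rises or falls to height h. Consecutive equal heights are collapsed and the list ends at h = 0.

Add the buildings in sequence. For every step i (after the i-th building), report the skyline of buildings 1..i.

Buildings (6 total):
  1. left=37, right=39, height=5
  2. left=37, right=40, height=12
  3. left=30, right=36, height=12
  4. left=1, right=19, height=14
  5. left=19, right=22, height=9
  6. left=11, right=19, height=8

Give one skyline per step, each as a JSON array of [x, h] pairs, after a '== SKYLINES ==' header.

== SKYLINES ==
[[37,5],[39,0]]
[[37,12],[40,0]]
[[30,12],[36,0],[37,12],[40,0]]
[[1,14],[19,0],[30,12],[36,0],[37,12],[40,0]]
[[1,14],[19,9],[22,0],[30,12],[36,0],[37,12],[40,0]]
[[1,14],[19,9],[22,0],[30,12],[36,0],[37,12],[40,0]]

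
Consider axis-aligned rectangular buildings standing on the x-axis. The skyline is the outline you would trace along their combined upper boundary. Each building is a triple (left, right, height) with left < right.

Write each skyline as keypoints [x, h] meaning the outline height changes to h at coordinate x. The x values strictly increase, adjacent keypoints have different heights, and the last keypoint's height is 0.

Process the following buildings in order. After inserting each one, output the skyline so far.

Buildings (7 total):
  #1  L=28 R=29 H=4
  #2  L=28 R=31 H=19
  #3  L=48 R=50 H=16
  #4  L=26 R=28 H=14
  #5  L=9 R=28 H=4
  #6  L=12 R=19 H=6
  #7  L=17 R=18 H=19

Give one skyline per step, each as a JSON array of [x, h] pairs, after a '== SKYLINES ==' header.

== SKYLINES ==
[[28,4],[29,0]]
[[28,19],[31,0]]
[[28,19],[31,0],[48,16],[50,0]]
[[26,14],[28,19],[31,0],[48,16],[50,0]]
[[9,4],[26,14],[28,19],[31,0],[48,16],[50,0]]
[[9,4],[12,6],[19,4],[26,14],[28,19],[31,0],[48,16],[50,0]]
[[9,4],[12,6],[17,19],[18,6],[19,4],[26,14],[28,19],[31,0],[48,16],[50,0]]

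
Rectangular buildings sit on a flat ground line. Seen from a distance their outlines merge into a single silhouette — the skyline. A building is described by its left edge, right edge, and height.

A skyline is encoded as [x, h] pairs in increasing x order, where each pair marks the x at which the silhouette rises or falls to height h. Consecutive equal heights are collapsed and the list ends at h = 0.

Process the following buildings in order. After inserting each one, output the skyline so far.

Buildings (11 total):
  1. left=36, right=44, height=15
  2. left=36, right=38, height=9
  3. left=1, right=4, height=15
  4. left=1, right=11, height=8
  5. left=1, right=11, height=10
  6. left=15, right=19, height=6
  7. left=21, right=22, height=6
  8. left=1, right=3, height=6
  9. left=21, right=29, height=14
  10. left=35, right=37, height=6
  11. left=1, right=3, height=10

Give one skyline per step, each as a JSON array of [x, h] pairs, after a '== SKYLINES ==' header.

== SKYLINES ==
[[36,15],[44,0]]
[[36,15],[44,0]]
[[1,15],[4,0],[36,15],[44,0]]
[[1,15],[4,8],[11,0],[36,15],[44,0]]
[[1,15],[4,10],[11,0],[36,15],[44,0]]
[[1,15],[4,10],[11,0],[15,6],[19,0],[36,15],[44,0]]
[[1,15],[4,10],[11,0],[15,6],[19,0],[21,6],[22,0],[36,15],[44,0]]
[[1,15],[4,10],[11,0],[15,6],[19,0],[21,6],[22,0],[36,15],[44,0]]
[[1,15],[4,10],[11,0],[15,6],[19,0],[21,14],[29,0],[36,15],[44,0]]
[[1,15],[4,10],[11,0],[15,6],[19,0],[21,14],[29,0],[35,6],[36,15],[44,0]]
[[1,15],[4,10],[11,0],[15,6],[19,0],[21,14],[29,0],[35,6],[36,15],[44,0]]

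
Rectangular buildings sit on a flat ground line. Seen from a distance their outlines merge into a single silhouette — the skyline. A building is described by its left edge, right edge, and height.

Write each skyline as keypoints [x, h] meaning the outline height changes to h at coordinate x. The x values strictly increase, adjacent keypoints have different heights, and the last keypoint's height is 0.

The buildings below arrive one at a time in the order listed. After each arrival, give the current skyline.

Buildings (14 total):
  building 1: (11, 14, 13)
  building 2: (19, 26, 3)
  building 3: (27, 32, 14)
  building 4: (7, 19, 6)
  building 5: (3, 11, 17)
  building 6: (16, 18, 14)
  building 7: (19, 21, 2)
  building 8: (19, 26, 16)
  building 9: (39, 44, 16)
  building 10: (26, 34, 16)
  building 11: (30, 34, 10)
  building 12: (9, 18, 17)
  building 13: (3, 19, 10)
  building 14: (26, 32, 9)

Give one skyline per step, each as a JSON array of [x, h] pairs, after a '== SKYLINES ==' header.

== SKYLINES ==
[[11,13],[14,0]]
[[11,13],[14,0],[19,3],[26,0]]
[[11,13],[14,0],[19,3],[26,0],[27,14],[32,0]]
[[7,6],[11,13],[14,6],[19,3],[26,0],[27,14],[32,0]]
[[3,17],[11,13],[14,6],[19,3],[26,0],[27,14],[32,0]]
[[3,17],[11,13],[14,6],[16,14],[18,6],[19,3],[26,0],[27,14],[32,0]]
[[3,17],[11,13],[14,6],[16,14],[18,6],[19,3],[26,0],[27,14],[32,0]]
[[3,17],[11,13],[14,6],[16,14],[18,6],[19,16],[26,0],[27,14],[32,0]]
[[3,17],[11,13],[14,6],[16,14],[18,6],[19,16],[26,0],[27,14],[32,0],[39,16],[44,0]]
[[3,17],[11,13],[14,6],[16,14],[18,6],[19,16],[34,0],[39,16],[44,0]]
[[3,17],[11,13],[14,6],[16,14],[18,6],[19,16],[34,0],[39,16],[44,0]]
[[3,17],[18,6],[19,16],[34,0],[39,16],[44,0]]
[[3,17],[18,10],[19,16],[34,0],[39,16],[44,0]]
[[3,17],[18,10],[19,16],[34,0],[39,16],[44,0]]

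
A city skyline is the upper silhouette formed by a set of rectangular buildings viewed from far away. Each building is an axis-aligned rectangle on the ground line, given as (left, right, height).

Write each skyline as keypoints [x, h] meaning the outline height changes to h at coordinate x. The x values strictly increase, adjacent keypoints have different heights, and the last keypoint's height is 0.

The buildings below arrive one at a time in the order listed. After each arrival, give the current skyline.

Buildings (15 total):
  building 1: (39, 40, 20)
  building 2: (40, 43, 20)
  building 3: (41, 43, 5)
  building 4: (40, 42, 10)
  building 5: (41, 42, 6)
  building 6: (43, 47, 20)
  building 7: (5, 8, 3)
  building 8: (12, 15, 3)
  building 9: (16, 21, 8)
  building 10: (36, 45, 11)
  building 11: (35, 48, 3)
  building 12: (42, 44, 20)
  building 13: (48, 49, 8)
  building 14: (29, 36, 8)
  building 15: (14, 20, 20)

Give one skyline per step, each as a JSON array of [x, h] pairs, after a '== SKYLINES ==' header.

== SKYLINES ==
[[39,20],[40,0]]
[[39,20],[43,0]]
[[39,20],[43,0]]
[[39,20],[43,0]]
[[39,20],[43,0]]
[[39,20],[47,0]]
[[5,3],[8,0],[39,20],[47,0]]
[[5,3],[8,0],[12,3],[15,0],[39,20],[47,0]]
[[5,3],[8,0],[12,3],[15,0],[16,8],[21,0],[39,20],[47,0]]
[[5,3],[8,0],[12,3],[15,0],[16,8],[21,0],[36,11],[39,20],[47,0]]
[[5,3],[8,0],[12,3],[15,0],[16,8],[21,0],[35,3],[36,11],[39,20],[47,3],[48,0]]
[[5,3],[8,0],[12,3],[15,0],[16,8],[21,0],[35,3],[36,11],[39,20],[47,3],[48,0]]
[[5,3],[8,0],[12,3],[15,0],[16,8],[21,0],[35,3],[36,11],[39,20],[47,3],[48,8],[49,0]]
[[5,3],[8,0],[12,3],[15,0],[16,8],[21,0],[29,8],[36,11],[39,20],[47,3],[48,8],[49,0]]
[[5,3],[8,0],[12,3],[14,20],[20,8],[21,0],[29,8],[36,11],[39,20],[47,3],[48,8],[49,0]]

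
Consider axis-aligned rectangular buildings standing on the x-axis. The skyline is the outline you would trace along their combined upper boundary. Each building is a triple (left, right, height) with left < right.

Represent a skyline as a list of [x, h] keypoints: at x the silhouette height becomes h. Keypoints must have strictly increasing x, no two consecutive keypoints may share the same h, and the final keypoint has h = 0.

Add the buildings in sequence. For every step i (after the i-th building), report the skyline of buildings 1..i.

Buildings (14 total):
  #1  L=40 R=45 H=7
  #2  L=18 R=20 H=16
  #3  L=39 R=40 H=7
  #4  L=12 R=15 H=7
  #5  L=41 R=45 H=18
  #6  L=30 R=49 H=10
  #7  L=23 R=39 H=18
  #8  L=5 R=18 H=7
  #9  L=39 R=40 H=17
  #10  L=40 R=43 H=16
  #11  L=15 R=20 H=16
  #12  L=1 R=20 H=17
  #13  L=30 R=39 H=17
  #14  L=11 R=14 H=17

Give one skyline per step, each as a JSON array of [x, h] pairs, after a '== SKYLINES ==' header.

== SKYLINES ==
[[40,7],[45,0]]
[[18,16],[20,0],[40,7],[45,0]]
[[18,16],[20,0],[39,7],[45,0]]
[[12,7],[15,0],[18,16],[20,0],[39,7],[45,0]]
[[12,7],[15,0],[18,16],[20,0],[39,7],[41,18],[45,0]]
[[12,7],[15,0],[18,16],[20,0],[30,10],[41,18],[45,10],[49,0]]
[[12,7],[15,0],[18,16],[20,0],[23,18],[39,10],[41,18],[45,10],[49,0]]
[[5,7],[18,16],[20,0],[23,18],[39,10],[41,18],[45,10],[49,0]]
[[5,7],[18,16],[20,0],[23,18],[39,17],[40,10],[41,18],[45,10],[49,0]]
[[5,7],[18,16],[20,0],[23,18],[39,17],[40,16],[41,18],[45,10],[49,0]]
[[5,7],[15,16],[20,0],[23,18],[39,17],[40,16],[41,18],[45,10],[49,0]]
[[1,17],[20,0],[23,18],[39,17],[40,16],[41,18],[45,10],[49,0]]
[[1,17],[20,0],[23,18],[39,17],[40,16],[41,18],[45,10],[49,0]]
[[1,17],[20,0],[23,18],[39,17],[40,16],[41,18],[45,10],[49,0]]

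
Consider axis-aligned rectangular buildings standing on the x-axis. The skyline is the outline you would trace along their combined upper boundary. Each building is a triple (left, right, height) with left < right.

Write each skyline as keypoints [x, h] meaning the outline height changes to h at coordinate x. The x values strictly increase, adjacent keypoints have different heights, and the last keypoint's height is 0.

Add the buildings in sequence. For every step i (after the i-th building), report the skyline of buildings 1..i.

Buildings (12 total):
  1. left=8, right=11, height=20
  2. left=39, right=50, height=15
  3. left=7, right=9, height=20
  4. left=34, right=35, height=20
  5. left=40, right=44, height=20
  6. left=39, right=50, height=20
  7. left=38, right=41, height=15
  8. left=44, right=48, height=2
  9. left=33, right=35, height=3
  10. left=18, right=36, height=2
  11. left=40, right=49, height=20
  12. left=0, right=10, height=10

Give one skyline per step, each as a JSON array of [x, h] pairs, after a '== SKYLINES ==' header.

== SKYLINES ==
[[8,20],[11,0]]
[[8,20],[11,0],[39,15],[50,0]]
[[7,20],[11,0],[39,15],[50,0]]
[[7,20],[11,0],[34,20],[35,0],[39,15],[50,0]]
[[7,20],[11,0],[34,20],[35,0],[39,15],[40,20],[44,15],[50,0]]
[[7,20],[11,0],[34,20],[35,0],[39,20],[50,0]]
[[7,20],[11,0],[34,20],[35,0],[38,15],[39,20],[50,0]]
[[7,20],[11,0],[34,20],[35,0],[38,15],[39,20],[50,0]]
[[7,20],[11,0],[33,3],[34,20],[35,0],[38,15],[39,20],[50,0]]
[[7,20],[11,0],[18,2],[33,3],[34,20],[35,2],[36,0],[38,15],[39,20],[50,0]]
[[7,20],[11,0],[18,2],[33,3],[34,20],[35,2],[36,0],[38,15],[39,20],[50,0]]
[[0,10],[7,20],[11,0],[18,2],[33,3],[34,20],[35,2],[36,0],[38,15],[39,20],[50,0]]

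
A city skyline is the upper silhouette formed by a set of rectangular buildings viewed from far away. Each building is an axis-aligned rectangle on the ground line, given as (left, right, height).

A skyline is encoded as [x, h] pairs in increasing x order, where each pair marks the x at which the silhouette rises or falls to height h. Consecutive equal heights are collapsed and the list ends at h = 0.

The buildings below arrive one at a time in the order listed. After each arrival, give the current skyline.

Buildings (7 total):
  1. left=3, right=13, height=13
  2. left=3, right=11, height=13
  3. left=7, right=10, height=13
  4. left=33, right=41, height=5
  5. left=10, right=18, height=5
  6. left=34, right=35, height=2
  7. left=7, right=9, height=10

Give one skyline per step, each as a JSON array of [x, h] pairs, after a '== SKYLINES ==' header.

== SKYLINES ==
[[3,13],[13,0]]
[[3,13],[13,0]]
[[3,13],[13,0]]
[[3,13],[13,0],[33,5],[41,0]]
[[3,13],[13,5],[18,0],[33,5],[41,0]]
[[3,13],[13,5],[18,0],[33,5],[41,0]]
[[3,13],[13,5],[18,0],[33,5],[41,0]]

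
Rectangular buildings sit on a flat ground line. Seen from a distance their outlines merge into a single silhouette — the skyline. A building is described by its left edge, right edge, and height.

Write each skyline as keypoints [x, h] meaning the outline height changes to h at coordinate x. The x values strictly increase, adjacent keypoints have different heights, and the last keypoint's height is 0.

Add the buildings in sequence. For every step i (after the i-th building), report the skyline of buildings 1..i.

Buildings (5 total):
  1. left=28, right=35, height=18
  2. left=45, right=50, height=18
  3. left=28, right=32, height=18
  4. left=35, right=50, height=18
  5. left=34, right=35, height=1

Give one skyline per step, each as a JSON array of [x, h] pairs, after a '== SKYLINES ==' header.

== SKYLINES ==
[[28,18],[35,0]]
[[28,18],[35,0],[45,18],[50,0]]
[[28,18],[35,0],[45,18],[50,0]]
[[28,18],[50,0]]
[[28,18],[50,0]]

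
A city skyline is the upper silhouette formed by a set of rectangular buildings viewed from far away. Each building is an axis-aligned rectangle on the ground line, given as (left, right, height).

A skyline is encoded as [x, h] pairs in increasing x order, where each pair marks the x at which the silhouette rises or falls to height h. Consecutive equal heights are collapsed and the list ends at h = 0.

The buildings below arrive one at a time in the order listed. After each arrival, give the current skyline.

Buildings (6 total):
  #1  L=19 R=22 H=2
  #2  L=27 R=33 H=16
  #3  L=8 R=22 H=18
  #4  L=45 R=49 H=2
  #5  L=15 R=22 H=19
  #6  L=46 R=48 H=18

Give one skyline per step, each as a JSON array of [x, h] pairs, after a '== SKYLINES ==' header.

== SKYLINES ==
[[19,2],[22,0]]
[[19,2],[22,0],[27,16],[33,0]]
[[8,18],[22,0],[27,16],[33,0]]
[[8,18],[22,0],[27,16],[33,0],[45,2],[49,0]]
[[8,18],[15,19],[22,0],[27,16],[33,0],[45,2],[49,0]]
[[8,18],[15,19],[22,0],[27,16],[33,0],[45,2],[46,18],[48,2],[49,0]]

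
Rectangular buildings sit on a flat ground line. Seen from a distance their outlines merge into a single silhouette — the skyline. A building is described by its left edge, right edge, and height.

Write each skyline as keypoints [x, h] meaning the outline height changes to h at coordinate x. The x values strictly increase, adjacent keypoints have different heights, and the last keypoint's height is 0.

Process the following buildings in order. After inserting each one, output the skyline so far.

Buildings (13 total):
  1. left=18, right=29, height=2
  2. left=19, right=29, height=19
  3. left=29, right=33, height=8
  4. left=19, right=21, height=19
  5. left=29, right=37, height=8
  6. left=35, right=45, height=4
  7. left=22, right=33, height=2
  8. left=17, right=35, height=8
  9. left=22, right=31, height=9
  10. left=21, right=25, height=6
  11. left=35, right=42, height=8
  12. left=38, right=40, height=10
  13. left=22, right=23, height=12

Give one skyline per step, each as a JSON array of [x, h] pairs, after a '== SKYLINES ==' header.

== SKYLINES ==
[[18,2],[29,0]]
[[18,2],[19,19],[29,0]]
[[18,2],[19,19],[29,8],[33,0]]
[[18,2],[19,19],[29,8],[33,0]]
[[18,2],[19,19],[29,8],[37,0]]
[[18,2],[19,19],[29,8],[37,4],[45,0]]
[[18,2],[19,19],[29,8],[37,4],[45,0]]
[[17,8],[19,19],[29,8],[37,4],[45,0]]
[[17,8],[19,19],[29,9],[31,8],[37,4],[45,0]]
[[17,8],[19,19],[29,9],[31,8],[37,4],[45,0]]
[[17,8],[19,19],[29,9],[31,8],[42,4],[45,0]]
[[17,8],[19,19],[29,9],[31,8],[38,10],[40,8],[42,4],[45,0]]
[[17,8],[19,19],[29,9],[31,8],[38,10],[40,8],[42,4],[45,0]]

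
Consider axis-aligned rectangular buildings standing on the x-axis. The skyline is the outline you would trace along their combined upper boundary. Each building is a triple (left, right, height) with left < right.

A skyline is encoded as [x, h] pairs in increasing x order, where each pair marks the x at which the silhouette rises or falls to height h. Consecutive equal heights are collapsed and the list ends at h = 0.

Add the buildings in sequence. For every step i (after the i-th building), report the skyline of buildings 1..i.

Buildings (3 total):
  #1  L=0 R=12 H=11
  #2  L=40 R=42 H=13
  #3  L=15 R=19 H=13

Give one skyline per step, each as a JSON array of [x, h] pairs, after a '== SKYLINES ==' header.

== SKYLINES ==
[[0,11],[12,0]]
[[0,11],[12,0],[40,13],[42,0]]
[[0,11],[12,0],[15,13],[19,0],[40,13],[42,0]]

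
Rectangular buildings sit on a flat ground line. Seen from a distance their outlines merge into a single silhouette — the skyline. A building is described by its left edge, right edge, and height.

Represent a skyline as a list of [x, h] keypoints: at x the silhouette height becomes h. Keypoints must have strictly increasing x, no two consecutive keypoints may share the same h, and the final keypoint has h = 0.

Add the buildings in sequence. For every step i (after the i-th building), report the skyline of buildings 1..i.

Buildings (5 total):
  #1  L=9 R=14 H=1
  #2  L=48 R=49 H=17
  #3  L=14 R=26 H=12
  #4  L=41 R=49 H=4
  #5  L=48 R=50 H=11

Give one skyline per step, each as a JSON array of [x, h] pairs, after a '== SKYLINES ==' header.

== SKYLINES ==
[[9,1],[14,0]]
[[9,1],[14,0],[48,17],[49,0]]
[[9,1],[14,12],[26,0],[48,17],[49,0]]
[[9,1],[14,12],[26,0],[41,4],[48,17],[49,0]]
[[9,1],[14,12],[26,0],[41,4],[48,17],[49,11],[50,0]]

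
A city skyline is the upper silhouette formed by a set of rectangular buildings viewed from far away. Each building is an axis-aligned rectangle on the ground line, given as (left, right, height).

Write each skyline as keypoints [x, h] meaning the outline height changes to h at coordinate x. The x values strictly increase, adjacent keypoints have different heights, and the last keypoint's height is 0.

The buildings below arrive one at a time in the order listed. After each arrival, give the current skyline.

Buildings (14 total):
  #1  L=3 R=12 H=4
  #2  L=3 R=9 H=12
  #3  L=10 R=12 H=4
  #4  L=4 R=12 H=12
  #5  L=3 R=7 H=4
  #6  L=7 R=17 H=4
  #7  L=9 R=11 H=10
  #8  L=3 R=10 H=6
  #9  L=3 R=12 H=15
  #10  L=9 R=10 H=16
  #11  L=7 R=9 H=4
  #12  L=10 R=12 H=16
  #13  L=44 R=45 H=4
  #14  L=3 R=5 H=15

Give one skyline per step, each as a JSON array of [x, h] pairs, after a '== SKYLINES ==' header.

== SKYLINES ==
[[3,4],[12,0]]
[[3,12],[9,4],[12,0]]
[[3,12],[9,4],[12,0]]
[[3,12],[12,0]]
[[3,12],[12,0]]
[[3,12],[12,4],[17,0]]
[[3,12],[12,4],[17,0]]
[[3,12],[12,4],[17,0]]
[[3,15],[12,4],[17,0]]
[[3,15],[9,16],[10,15],[12,4],[17,0]]
[[3,15],[9,16],[10,15],[12,4],[17,0]]
[[3,15],[9,16],[12,4],[17,0]]
[[3,15],[9,16],[12,4],[17,0],[44,4],[45,0]]
[[3,15],[9,16],[12,4],[17,0],[44,4],[45,0]]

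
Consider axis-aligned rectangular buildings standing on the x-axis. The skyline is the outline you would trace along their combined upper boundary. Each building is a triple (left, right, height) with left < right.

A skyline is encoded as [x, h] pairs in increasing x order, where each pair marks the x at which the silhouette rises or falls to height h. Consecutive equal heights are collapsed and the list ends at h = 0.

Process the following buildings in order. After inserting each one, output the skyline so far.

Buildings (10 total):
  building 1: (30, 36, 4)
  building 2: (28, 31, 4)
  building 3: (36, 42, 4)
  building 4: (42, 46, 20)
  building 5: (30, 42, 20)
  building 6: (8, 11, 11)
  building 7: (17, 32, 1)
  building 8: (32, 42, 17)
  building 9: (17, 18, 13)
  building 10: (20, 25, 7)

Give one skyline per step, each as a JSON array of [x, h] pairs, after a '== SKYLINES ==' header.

== SKYLINES ==
[[30,4],[36,0]]
[[28,4],[36,0]]
[[28,4],[42,0]]
[[28,4],[42,20],[46,0]]
[[28,4],[30,20],[46,0]]
[[8,11],[11,0],[28,4],[30,20],[46,0]]
[[8,11],[11,0],[17,1],[28,4],[30,20],[46,0]]
[[8,11],[11,0],[17,1],[28,4],[30,20],[46,0]]
[[8,11],[11,0],[17,13],[18,1],[28,4],[30,20],[46,0]]
[[8,11],[11,0],[17,13],[18,1],[20,7],[25,1],[28,4],[30,20],[46,0]]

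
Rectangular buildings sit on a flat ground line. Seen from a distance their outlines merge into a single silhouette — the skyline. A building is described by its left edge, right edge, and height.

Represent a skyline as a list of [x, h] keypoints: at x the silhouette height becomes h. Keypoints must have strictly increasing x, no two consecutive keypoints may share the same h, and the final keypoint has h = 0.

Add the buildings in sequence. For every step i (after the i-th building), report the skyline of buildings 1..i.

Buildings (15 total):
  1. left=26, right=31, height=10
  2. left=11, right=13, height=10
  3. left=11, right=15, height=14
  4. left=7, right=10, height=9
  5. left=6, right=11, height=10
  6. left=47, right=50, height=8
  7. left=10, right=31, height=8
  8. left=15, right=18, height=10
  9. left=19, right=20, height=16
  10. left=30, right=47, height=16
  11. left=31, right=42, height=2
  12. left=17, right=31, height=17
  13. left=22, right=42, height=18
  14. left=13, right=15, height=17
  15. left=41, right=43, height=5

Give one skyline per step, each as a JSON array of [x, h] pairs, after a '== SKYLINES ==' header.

== SKYLINES ==
[[26,10],[31,0]]
[[11,10],[13,0],[26,10],[31,0]]
[[11,14],[15,0],[26,10],[31,0]]
[[7,9],[10,0],[11,14],[15,0],[26,10],[31,0]]
[[6,10],[11,14],[15,0],[26,10],[31,0]]
[[6,10],[11,14],[15,0],[26,10],[31,0],[47,8],[50,0]]
[[6,10],[11,14],[15,8],[26,10],[31,0],[47,8],[50,0]]
[[6,10],[11,14],[15,10],[18,8],[26,10],[31,0],[47,8],[50,0]]
[[6,10],[11,14],[15,10],[18,8],[19,16],[20,8],[26,10],[31,0],[47,8],[50,0]]
[[6,10],[11,14],[15,10],[18,8],[19,16],[20,8],[26,10],[30,16],[47,8],[50,0]]
[[6,10],[11,14],[15,10],[18,8],[19,16],[20,8],[26,10],[30,16],[47,8],[50,0]]
[[6,10],[11,14],[15,10],[17,17],[31,16],[47,8],[50,0]]
[[6,10],[11,14],[15,10],[17,17],[22,18],[42,16],[47,8],[50,0]]
[[6,10],[11,14],[13,17],[15,10],[17,17],[22,18],[42,16],[47,8],[50,0]]
[[6,10],[11,14],[13,17],[15,10],[17,17],[22,18],[42,16],[47,8],[50,0]]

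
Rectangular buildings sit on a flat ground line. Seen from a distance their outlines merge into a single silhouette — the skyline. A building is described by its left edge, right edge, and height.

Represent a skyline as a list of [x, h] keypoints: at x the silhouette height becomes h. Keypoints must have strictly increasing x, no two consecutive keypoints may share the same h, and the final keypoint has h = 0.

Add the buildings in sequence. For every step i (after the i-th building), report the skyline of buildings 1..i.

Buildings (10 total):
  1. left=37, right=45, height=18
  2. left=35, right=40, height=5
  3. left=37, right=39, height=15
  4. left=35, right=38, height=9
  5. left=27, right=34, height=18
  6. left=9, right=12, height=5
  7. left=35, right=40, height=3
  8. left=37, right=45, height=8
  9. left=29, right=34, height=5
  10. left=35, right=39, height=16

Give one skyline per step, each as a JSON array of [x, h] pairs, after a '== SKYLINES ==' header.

== SKYLINES ==
[[37,18],[45,0]]
[[35,5],[37,18],[45,0]]
[[35,5],[37,18],[45,0]]
[[35,9],[37,18],[45,0]]
[[27,18],[34,0],[35,9],[37,18],[45,0]]
[[9,5],[12,0],[27,18],[34,0],[35,9],[37,18],[45,0]]
[[9,5],[12,0],[27,18],[34,0],[35,9],[37,18],[45,0]]
[[9,5],[12,0],[27,18],[34,0],[35,9],[37,18],[45,0]]
[[9,5],[12,0],[27,18],[34,0],[35,9],[37,18],[45,0]]
[[9,5],[12,0],[27,18],[34,0],[35,16],[37,18],[45,0]]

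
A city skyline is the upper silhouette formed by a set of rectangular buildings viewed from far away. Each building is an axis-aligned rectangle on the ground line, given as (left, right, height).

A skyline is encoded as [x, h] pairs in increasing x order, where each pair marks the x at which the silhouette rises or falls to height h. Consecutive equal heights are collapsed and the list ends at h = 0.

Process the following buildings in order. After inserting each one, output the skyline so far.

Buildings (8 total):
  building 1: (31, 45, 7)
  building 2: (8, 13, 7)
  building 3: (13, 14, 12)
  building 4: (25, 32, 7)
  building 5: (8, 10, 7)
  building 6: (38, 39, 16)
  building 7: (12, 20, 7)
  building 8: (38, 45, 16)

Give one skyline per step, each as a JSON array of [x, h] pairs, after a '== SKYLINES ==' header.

== SKYLINES ==
[[31,7],[45,0]]
[[8,7],[13,0],[31,7],[45,0]]
[[8,7],[13,12],[14,0],[31,7],[45,0]]
[[8,7],[13,12],[14,0],[25,7],[45,0]]
[[8,7],[13,12],[14,0],[25,7],[45,0]]
[[8,7],[13,12],[14,0],[25,7],[38,16],[39,7],[45,0]]
[[8,7],[13,12],[14,7],[20,0],[25,7],[38,16],[39,7],[45,0]]
[[8,7],[13,12],[14,7],[20,0],[25,7],[38,16],[45,0]]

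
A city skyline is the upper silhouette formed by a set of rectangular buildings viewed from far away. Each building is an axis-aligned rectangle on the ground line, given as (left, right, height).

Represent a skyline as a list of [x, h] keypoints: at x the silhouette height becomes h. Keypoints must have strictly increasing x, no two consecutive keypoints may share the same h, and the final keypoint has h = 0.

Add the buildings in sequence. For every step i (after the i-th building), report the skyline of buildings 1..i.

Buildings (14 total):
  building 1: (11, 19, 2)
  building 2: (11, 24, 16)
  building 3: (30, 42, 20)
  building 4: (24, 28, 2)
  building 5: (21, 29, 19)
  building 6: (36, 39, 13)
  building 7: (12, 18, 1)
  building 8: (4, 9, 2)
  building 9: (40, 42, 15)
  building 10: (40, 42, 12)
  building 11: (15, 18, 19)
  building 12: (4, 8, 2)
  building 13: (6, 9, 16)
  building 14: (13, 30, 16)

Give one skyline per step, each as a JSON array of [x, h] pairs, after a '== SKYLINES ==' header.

== SKYLINES ==
[[11,2],[19,0]]
[[11,16],[24,0]]
[[11,16],[24,0],[30,20],[42,0]]
[[11,16],[24,2],[28,0],[30,20],[42,0]]
[[11,16],[21,19],[29,0],[30,20],[42,0]]
[[11,16],[21,19],[29,0],[30,20],[42,0]]
[[11,16],[21,19],[29,0],[30,20],[42,0]]
[[4,2],[9,0],[11,16],[21,19],[29,0],[30,20],[42,0]]
[[4,2],[9,0],[11,16],[21,19],[29,0],[30,20],[42,0]]
[[4,2],[9,0],[11,16],[21,19],[29,0],[30,20],[42,0]]
[[4,2],[9,0],[11,16],[15,19],[18,16],[21,19],[29,0],[30,20],[42,0]]
[[4,2],[9,0],[11,16],[15,19],[18,16],[21,19],[29,0],[30,20],[42,0]]
[[4,2],[6,16],[9,0],[11,16],[15,19],[18,16],[21,19],[29,0],[30,20],[42,0]]
[[4,2],[6,16],[9,0],[11,16],[15,19],[18,16],[21,19],[29,16],[30,20],[42,0]]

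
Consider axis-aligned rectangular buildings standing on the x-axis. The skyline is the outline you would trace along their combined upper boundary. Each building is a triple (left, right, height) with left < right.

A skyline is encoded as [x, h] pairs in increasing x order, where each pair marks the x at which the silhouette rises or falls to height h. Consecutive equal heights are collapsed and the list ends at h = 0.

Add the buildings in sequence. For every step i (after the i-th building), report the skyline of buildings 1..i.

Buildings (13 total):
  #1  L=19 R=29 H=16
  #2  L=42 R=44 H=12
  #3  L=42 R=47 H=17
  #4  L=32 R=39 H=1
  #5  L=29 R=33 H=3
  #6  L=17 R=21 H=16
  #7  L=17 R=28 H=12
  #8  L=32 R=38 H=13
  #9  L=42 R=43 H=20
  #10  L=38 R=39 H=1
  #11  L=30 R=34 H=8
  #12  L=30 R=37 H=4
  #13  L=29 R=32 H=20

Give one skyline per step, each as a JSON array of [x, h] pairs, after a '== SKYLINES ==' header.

== SKYLINES ==
[[19,16],[29,0]]
[[19,16],[29,0],[42,12],[44,0]]
[[19,16],[29,0],[42,17],[47,0]]
[[19,16],[29,0],[32,1],[39,0],[42,17],[47,0]]
[[19,16],[29,3],[33,1],[39,0],[42,17],[47,0]]
[[17,16],[29,3],[33,1],[39,0],[42,17],[47,0]]
[[17,16],[29,3],[33,1],[39,0],[42,17],[47,0]]
[[17,16],[29,3],[32,13],[38,1],[39,0],[42,17],[47,0]]
[[17,16],[29,3],[32,13],[38,1],[39,0],[42,20],[43,17],[47,0]]
[[17,16],[29,3],[32,13],[38,1],[39,0],[42,20],[43,17],[47,0]]
[[17,16],[29,3],[30,8],[32,13],[38,1],[39,0],[42,20],[43,17],[47,0]]
[[17,16],[29,3],[30,8],[32,13],[38,1],[39,0],[42,20],[43,17],[47,0]]
[[17,16],[29,20],[32,13],[38,1],[39,0],[42,20],[43,17],[47,0]]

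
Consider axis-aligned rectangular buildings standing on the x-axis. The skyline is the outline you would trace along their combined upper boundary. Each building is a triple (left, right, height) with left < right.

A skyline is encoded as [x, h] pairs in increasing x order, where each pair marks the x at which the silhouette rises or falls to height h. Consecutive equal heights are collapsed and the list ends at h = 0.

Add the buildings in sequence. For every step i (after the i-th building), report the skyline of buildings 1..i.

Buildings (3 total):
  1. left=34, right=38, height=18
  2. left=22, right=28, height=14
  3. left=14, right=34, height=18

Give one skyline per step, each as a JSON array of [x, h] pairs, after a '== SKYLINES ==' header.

== SKYLINES ==
[[34,18],[38,0]]
[[22,14],[28,0],[34,18],[38,0]]
[[14,18],[38,0]]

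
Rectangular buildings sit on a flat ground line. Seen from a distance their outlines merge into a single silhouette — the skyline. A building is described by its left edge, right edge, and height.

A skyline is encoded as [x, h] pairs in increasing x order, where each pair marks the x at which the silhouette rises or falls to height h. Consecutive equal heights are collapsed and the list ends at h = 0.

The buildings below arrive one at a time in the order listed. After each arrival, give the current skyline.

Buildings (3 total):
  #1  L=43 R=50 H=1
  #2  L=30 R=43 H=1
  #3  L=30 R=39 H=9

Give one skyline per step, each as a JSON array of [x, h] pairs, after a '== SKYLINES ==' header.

== SKYLINES ==
[[43,1],[50,0]]
[[30,1],[50,0]]
[[30,9],[39,1],[50,0]]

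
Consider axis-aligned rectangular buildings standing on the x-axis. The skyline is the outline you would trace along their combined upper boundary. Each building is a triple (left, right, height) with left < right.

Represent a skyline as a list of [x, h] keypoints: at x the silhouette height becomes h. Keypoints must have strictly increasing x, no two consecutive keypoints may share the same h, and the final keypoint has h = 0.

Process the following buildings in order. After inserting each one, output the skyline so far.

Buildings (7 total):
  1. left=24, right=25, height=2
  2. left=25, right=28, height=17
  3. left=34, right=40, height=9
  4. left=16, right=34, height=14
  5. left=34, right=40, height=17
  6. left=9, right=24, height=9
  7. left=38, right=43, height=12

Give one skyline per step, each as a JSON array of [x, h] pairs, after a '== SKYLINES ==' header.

== SKYLINES ==
[[24,2],[25,0]]
[[24,2],[25,17],[28,0]]
[[24,2],[25,17],[28,0],[34,9],[40,0]]
[[16,14],[25,17],[28,14],[34,9],[40,0]]
[[16,14],[25,17],[28,14],[34,17],[40,0]]
[[9,9],[16,14],[25,17],[28,14],[34,17],[40,0]]
[[9,9],[16,14],[25,17],[28,14],[34,17],[40,12],[43,0]]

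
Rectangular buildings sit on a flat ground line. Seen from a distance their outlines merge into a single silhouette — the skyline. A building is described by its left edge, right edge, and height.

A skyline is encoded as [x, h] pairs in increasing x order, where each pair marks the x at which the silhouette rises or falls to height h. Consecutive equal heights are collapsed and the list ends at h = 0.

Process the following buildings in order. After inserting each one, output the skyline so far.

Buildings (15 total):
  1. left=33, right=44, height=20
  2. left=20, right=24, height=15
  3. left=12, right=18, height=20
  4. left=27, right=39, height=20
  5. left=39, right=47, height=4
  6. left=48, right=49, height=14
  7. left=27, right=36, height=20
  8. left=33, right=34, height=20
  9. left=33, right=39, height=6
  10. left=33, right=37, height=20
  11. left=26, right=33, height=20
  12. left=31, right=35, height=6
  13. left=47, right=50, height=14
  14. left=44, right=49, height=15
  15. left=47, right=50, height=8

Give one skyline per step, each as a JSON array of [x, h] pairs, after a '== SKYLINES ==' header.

== SKYLINES ==
[[33,20],[44,0]]
[[20,15],[24,0],[33,20],[44,0]]
[[12,20],[18,0],[20,15],[24,0],[33,20],[44,0]]
[[12,20],[18,0],[20,15],[24,0],[27,20],[44,0]]
[[12,20],[18,0],[20,15],[24,0],[27,20],[44,4],[47,0]]
[[12,20],[18,0],[20,15],[24,0],[27,20],[44,4],[47,0],[48,14],[49,0]]
[[12,20],[18,0],[20,15],[24,0],[27,20],[44,4],[47,0],[48,14],[49,0]]
[[12,20],[18,0],[20,15],[24,0],[27,20],[44,4],[47,0],[48,14],[49,0]]
[[12,20],[18,0],[20,15],[24,0],[27,20],[44,4],[47,0],[48,14],[49,0]]
[[12,20],[18,0],[20,15],[24,0],[27,20],[44,4],[47,0],[48,14],[49,0]]
[[12,20],[18,0],[20,15],[24,0],[26,20],[44,4],[47,0],[48,14],[49,0]]
[[12,20],[18,0],[20,15],[24,0],[26,20],[44,4],[47,0],[48,14],[49,0]]
[[12,20],[18,0],[20,15],[24,0],[26,20],[44,4],[47,14],[50,0]]
[[12,20],[18,0],[20,15],[24,0],[26,20],[44,15],[49,14],[50,0]]
[[12,20],[18,0],[20,15],[24,0],[26,20],[44,15],[49,14],[50,0]]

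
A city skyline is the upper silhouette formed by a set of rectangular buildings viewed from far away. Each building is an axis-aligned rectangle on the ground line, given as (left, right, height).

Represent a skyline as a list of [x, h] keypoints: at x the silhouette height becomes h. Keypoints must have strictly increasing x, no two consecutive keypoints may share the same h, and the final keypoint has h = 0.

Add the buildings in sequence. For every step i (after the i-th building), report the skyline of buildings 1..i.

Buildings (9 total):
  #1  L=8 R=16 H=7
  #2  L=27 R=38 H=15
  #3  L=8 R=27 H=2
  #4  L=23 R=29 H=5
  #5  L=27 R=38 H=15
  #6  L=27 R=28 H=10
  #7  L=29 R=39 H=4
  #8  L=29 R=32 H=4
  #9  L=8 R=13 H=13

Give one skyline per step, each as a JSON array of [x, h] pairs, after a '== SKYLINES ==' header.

== SKYLINES ==
[[8,7],[16,0]]
[[8,7],[16,0],[27,15],[38,0]]
[[8,7],[16,2],[27,15],[38,0]]
[[8,7],[16,2],[23,5],[27,15],[38,0]]
[[8,7],[16,2],[23,5],[27,15],[38,0]]
[[8,7],[16,2],[23,5],[27,15],[38,0]]
[[8,7],[16,2],[23,5],[27,15],[38,4],[39,0]]
[[8,7],[16,2],[23,5],[27,15],[38,4],[39,0]]
[[8,13],[13,7],[16,2],[23,5],[27,15],[38,4],[39,0]]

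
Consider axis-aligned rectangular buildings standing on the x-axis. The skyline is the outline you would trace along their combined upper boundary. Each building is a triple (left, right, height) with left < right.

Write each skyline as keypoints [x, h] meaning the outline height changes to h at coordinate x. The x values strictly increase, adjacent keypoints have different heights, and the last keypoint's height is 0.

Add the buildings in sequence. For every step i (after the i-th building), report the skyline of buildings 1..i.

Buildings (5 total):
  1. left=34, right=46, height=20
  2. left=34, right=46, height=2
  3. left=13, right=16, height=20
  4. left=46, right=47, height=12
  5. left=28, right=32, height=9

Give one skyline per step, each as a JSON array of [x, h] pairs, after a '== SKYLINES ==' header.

== SKYLINES ==
[[34,20],[46,0]]
[[34,20],[46,0]]
[[13,20],[16,0],[34,20],[46,0]]
[[13,20],[16,0],[34,20],[46,12],[47,0]]
[[13,20],[16,0],[28,9],[32,0],[34,20],[46,12],[47,0]]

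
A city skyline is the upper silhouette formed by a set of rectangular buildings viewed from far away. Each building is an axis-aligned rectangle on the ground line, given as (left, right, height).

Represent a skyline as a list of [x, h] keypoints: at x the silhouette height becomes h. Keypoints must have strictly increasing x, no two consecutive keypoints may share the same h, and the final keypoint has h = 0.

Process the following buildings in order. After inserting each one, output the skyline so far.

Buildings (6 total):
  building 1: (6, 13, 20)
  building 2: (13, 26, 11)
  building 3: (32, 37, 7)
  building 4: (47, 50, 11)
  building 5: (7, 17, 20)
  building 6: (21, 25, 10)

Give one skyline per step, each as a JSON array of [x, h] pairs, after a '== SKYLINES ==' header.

== SKYLINES ==
[[6,20],[13,0]]
[[6,20],[13,11],[26,0]]
[[6,20],[13,11],[26,0],[32,7],[37,0]]
[[6,20],[13,11],[26,0],[32,7],[37,0],[47,11],[50,0]]
[[6,20],[17,11],[26,0],[32,7],[37,0],[47,11],[50,0]]
[[6,20],[17,11],[26,0],[32,7],[37,0],[47,11],[50,0]]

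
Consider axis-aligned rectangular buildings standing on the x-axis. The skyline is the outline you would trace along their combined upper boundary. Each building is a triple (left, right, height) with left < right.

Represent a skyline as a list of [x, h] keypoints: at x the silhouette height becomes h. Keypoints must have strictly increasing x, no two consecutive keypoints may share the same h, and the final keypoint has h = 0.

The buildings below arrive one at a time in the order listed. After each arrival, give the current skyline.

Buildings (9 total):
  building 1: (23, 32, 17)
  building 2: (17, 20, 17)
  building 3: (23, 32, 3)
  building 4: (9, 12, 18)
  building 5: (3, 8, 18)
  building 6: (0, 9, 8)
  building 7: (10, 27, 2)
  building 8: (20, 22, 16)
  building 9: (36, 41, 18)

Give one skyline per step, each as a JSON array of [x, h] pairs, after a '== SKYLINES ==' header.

== SKYLINES ==
[[23,17],[32,0]]
[[17,17],[20,0],[23,17],[32,0]]
[[17,17],[20,0],[23,17],[32,0]]
[[9,18],[12,0],[17,17],[20,0],[23,17],[32,0]]
[[3,18],[8,0],[9,18],[12,0],[17,17],[20,0],[23,17],[32,0]]
[[0,8],[3,18],[8,8],[9,18],[12,0],[17,17],[20,0],[23,17],[32,0]]
[[0,8],[3,18],[8,8],[9,18],[12,2],[17,17],[20,2],[23,17],[32,0]]
[[0,8],[3,18],[8,8],[9,18],[12,2],[17,17],[20,16],[22,2],[23,17],[32,0]]
[[0,8],[3,18],[8,8],[9,18],[12,2],[17,17],[20,16],[22,2],[23,17],[32,0],[36,18],[41,0]]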